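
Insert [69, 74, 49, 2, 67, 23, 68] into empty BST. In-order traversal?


Insert 69: root
Insert 74: R from 69
Insert 49: L from 69
Insert 2: L from 69 -> L from 49
Insert 67: L from 69 -> R from 49
Insert 23: L from 69 -> L from 49 -> R from 2
Insert 68: L from 69 -> R from 49 -> R from 67

In-order: [2, 23, 49, 67, 68, 69, 74]


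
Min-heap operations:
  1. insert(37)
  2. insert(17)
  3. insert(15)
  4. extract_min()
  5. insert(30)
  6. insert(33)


insert(37) -> [37]
insert(17) -> [17, 37]
insert(15) -> [15, 37, 17]
extract_min()->15, [17, 37]
insert(30) -> [17, 37, 30]
insert(33) -> [17, 33, 30, 37]

Final heap: [17, 33, 30, 37]


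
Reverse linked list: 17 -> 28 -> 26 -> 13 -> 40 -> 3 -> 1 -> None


Step 1: curr=17, set curr.next=prev(None) | reversed so far: 17
Step 2: curr=28, set curr.next=prev(17) | reversed so far: 28 -> 17
Step 3: curr=26, set curr.next=prev(28) | reversed so far: 26 -> 28 -> 17
Step 4: curr=13, set curr.next=prev(26) | reversed so far: 13 -> 26 -> 28 -> 17
Step 5: curr=40, set curr.next=prev(13) | reversed so far: 40 -> 13 -> 26 -> 28 -> 17
Step 6: curr=3, set curr.next=prev(40) | reversed so far: 3 -> 40 -> 13 -> 26 -> 28 -> 17
Step 7: curr=1, set curr.next=prev(3) | reversed so far: 1 -> 3 -> 40 -> 13 -> 26 -> 28 -> 17

1 -> 3 -> 40 -> 13 -> 26 -> 28 -> 17 -> None


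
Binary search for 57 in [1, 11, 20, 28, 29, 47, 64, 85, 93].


Step 1: lo=0, hi=8, mid=4, val=29
Step 2: lo=5, hi=8, mid=6, val=64
Step 3: lo=5, hi=5, mid=5, val=47

Not found


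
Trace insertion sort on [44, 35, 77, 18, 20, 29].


Initial: [44, 35, 77, 18, 20, 29]
Insert 35: [35, 44, 77, 18, 20, 29]
Insert 77: [35, 44, 77, 18, 20, 29]
Insert 18: [18, 35, 44, 77, 20, 29]
Insert 20: [18, 20, 35, 44, 77, 29]
Insert 29: [18, 20, 29, 35, 44, 77]

Sorted: [18, 20, 29, 35, 44, 77]


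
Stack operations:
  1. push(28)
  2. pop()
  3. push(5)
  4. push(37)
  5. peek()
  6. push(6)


push(28) -> [28]
pop()->28, []
push(5) -> [5]
push(37) -> [5, 37]
peek()->37
push(6) -> [5, 37, 6]

Final stack: [5, 37, 6]


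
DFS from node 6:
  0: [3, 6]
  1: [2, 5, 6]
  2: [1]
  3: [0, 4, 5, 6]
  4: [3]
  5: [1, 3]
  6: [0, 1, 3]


Visit 6, push [3, 1, 0]
Visit 0, push [3]
Visit 3, push [5, 4]
Visit 4, push []
Visit 5, push [1]
Visit 1, push [2]
Visit 2, push []

DFS order: [6, 0, 3, 4, 5, 1, 2]


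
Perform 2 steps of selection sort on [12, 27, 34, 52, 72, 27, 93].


Initial: [12, 27, 34, 52, 72, 27, 93]
Step 1: min=12 at 0
  Swap: [12, 27, 34, 52, 72, 27, 93]
Step 2: min=27 at 1
  Swap: [12, 27, 34, 52, 72, 27, 93]

After 2 steps: [12, 27, 34, 52, 72, 27, 93]


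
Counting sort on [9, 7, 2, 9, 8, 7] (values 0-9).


Input: [9, 7, 2, 9, 8, 7]
Counts: [0, 0, 1, 0, 0, 0, 0, 2, 1, 2]

Sorted: [2, 7, 7, 8, 9, 9]


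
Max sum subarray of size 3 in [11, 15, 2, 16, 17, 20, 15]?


[0:3]: 28
[1:4]: 33
[2:5]: 35
[3:6]: 53
[4:7]: 52

Max: 53 at [3:6]


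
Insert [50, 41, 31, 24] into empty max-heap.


Insert 50: [50]
Insert 41: [50, 41]
Insert 31: [50, 41, 31]
Insert 24: [50, 41, 31, 24]

Final heap: [50, 41, 31, 24]


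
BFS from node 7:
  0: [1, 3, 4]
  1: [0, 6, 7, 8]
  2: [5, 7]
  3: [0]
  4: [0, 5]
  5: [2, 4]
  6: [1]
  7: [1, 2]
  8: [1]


Visit 7, enqueue [1, 2]
Visit 1, enqueue [0, 6, 8]
Visit 2, enqueue [5]
Visit 0, enqueue [3, 4]
Visit 6, enqueue []
Visit 8, enqueue []
Visit 5, enqueue []
Visit 3, enqueue []
Visit 4, enqueue []

BFS order: [7, 1, 2, 0, 6, 8, 5, 3, 4]


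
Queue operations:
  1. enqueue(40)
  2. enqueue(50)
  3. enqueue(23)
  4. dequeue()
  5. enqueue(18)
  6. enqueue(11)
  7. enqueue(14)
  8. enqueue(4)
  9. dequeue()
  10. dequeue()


enqueue(40) -> [40]
enqueue(50) -> [40, 50]
enqueue(23) -> [40, 50, 23]
dequeue()->40, [50, 23]
enqueue(18) -> [50, 23, 18]
enqueue(11) -> [50, 23, 18, 11]
enqueue(14) -> [50, 23, 18, 11, 14]
enqueue(4) -> [50, 23, 18, 11, 14, 4]
dequeue()->50, [23, 18, 11, 14, 4]
dequeue()->23, [18, 11, 14, 4]

Final queue: [18, 11, 14, 4]


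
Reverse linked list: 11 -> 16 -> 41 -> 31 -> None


Step 1: curr=11, set curr.next=prev(None) | reversed so far: 11
Step 2: curr=16, set curr.next=prev(11) | reversed so far: 16 -> 11
Step 3: curr=41, set curr.next=prev(16) | reversed so far: 41 -> 16 -> 11
Step 4: curr=31, set curr.next=prev(41) | reversed so far: 31 -> 41 -> 16 -> 11

31 -> 41 -> 16 -> 11 -> None


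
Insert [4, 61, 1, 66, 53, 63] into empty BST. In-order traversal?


Insert 4: root
Insert 61: R from 4
Insert 1: L from 4
Insert 66: R from 4 -> R from 61
Insert 53: R from 4 -> L from 61
Insert 63: R from 4 -> R from 61 -> L from 66

In-order: [1, 4, 53, 61, 63, 66]


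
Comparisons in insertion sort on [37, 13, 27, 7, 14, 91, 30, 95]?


Algorithm: insertion sort
Input: [37, 13, 27, 7, 14, 91, 30, 95]
Sorted: [7, 13, 14, 27, 30, 37, 91, 95]

14


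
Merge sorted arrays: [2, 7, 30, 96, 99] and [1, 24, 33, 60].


Take 1 from B
Take 2 from A
Take 7 from A
Take 24 from B
Take 30 from A
Take 33 from B
Take 60 from B

Merged: [1, 2, 7, 24, 30, 33, 60, 96, 99]


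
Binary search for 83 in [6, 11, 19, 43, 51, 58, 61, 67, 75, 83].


Step 1: lo=0, hi=9, mid=4, val=51
Step 2: lo=5, hi=9, mid=7, val=67
Step 3: lo=8, hi=9, mid=8, val=75
Step 4: lo=9, hi=9, mid=9, val=83

Found at index 9


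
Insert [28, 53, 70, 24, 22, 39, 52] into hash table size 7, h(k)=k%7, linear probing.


Insert 28: h=0 -> slot 0
Insert 53: h=4 -> slot 4
Insert 70: h=0, 1 probes -> slot 1
Insert 24: h=3 -> slot 3
Insert 22: h=1, 1 probes -> slot 2
Insert 39: h=4, 1 probes -> slot 5
Insert 52: h=3, 3 probes -> slot 6

Table: [28, 70, 22, 24, 53, 39, 52]


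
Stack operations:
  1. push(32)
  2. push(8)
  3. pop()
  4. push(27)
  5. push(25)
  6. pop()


push(32) -> [32]
push(8) -> [32, 8]
pop()->8, [32]
push(27) -> [32, 27]
push(25) -> [32, 27, 25]
pop()->25, [32, 27]

Final stack: [32, 27]


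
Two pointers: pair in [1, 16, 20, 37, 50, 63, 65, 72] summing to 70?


lo=0(1)+hi=7(72)=73
lo=0(1)+hi=6(65)=66
lo=1(16)+hi=6(65)=81
lo=1(16)+hi=5(63)=79
lo=1(16)+hi=4(50)=66
lo=2(20)+hi=4(50)=70

Yes: 20+50=70


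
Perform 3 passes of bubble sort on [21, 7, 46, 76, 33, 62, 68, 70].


Initial: [21, 7, 46, 76, 33, 62, 68, 70]
Pass 1: [7, 21, 46, 33, 62, 68, 70, 76] (5 swaps)
Pass 2: [7, 21, 33, 46, 62, 68, 70, 76] (1 swaps)
Pass 3: [7, 21, 33, 46, 62, 68, 70, 76] (0 swaps)

After 3 passes: [7, 21, 33, 46, 62, 68, 70, 76]


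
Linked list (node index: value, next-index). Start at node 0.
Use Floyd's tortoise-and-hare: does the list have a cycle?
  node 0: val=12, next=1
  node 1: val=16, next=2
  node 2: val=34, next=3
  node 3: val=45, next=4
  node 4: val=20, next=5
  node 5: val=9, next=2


Floyd's tortoise (slow, +1) and hare (fast, +2):
  init: slow=0, fast=0
  step 1: slow=1, fast=2
  step 2: slow=2, fast=4
  step 3: slow=3, fast=2
  step 4: slow=4, fast=4
  slow == fast at node 4: cycle detected

Cycle: yes


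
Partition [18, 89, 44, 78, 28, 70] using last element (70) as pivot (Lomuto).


Pivot: 70
  18 <= 70: advance i (no swap)
  44 <= 70: swap -> [18, 44, 89, 78, 28, 70]
  28 <= 70: swap -> [18, 44, 28, 78, 89, 70]
Place pivot at 3: [18, 44, 28, 70, 89, 78]

Partitioned: [18, 44, 28, 70, 89, 78]


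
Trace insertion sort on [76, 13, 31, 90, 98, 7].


Initial: [76, 13, 31, 90, 98, 7]
Insert 13: [13, 76, 31, 90, 98, 7]
Insert 31: [13, 31, 76, 90, 98, 7]
Insert 90: [13, 31, 76, 90, 98, 7]
Insert 98: [13, 31, 76, 90, 98, 7]
Insert 7: [7, 13, 31, 76, 90, 98]

Sorted: [7, 13, 31, 76, 90, 98]


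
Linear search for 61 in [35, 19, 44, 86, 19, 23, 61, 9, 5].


i=0: 35!=61
i=1: 19!=61
i=2: 44!=61
i=3: 86!=61
i=4: 19!=61
i=5: 23!=61
i=6: 61==61 found!

Found at 6, 7 comps


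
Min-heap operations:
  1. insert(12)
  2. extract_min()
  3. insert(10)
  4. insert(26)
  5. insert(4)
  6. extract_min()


insert(12) -> [12]
extract_min()->12, []
insert(10) -> [10]
insert(26) -> [10, 26]
insert(4) -> [4, 26, 10]
extract_min()->4, [10, 26]

Final heap: [10, 26]


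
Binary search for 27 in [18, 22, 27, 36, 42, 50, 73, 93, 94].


Step 1: lo=0, hi=8, mid=4, val=42
Step 2: lo=0, hi=3, mid=1, val=22
Step 3: lo=2, hi=3, mid=2, val=27

Found at index 2


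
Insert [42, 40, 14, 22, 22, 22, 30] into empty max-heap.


Insert 42: [42]
Insert 40: [42, 40]
Insert 14: [42, 40, 14]
Insert 22: [42, 40, 14, 22]
Insert 22: [42, 40, 14, 22, 22]
Insert 22: [42, 40, 22, 22, 22, 14]
Insert 30: [42, 40, 30, 22, 22, 14, 22]

Final heap: [42, 40, 30, 22, 22, 14, 22]


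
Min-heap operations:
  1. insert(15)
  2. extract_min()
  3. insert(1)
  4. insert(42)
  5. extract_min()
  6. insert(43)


insert(15) -> [15]
extract_min()->15, []
insert(1) -> [1]
insert(42) -> [1, 42]
extract_min()->1, [42]
insert(43) -> [42, 43]

Final heap: [42, 43]


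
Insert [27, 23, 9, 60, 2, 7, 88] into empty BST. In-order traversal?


Insert 27: root
Insert 23: L from 27
Insert 9: L from 27 -> L from 23
Insert 60: R from 27
Insert 2: L from 27 -> L from 23 -> L from 9
Insert 7: L from 27 -> L from 23 -> L from 9 -> R from 2
Insert 88: R from 27 -> R from 60

In-order: [2, 7, 9, 23, 27, 60, 88]


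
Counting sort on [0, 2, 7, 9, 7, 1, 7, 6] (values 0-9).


Input: [0, 2, 7, 9, 7, 1, 7, 6]
Counts: [1, 1, 1, 0, 0, 0, 1, 3, 0, 1]

Sorted: [0, 1, 2, 6, 7, 7, 7, 9]


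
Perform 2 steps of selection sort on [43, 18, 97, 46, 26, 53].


Initial: [43, 18, 97, 46, 26, 53]
Step 1: min=18 at 1
  Swap: [18, 43, 97, 46, 26, 53]
Step 2: min=26 at 4
  Swap: [18, 26, 97, 46, 43, 53]

After 2 steps: [18, 26, 97, 46, 43, 53]


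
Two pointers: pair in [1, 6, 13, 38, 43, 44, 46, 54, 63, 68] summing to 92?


lo=0(1)+hi=9(68)=69
lo=1(6)+hi=9(68)=74
lo=2(13)+hi=9(68)=81
lo=3(38)+hi=9(68)=106
lo=3(38)+hi=8(63)=101
lo=3(38)+hi=7(54)=92

Yes: 38+54=92


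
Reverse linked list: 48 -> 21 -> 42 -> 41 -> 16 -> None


Step 1: curr=48, set curr.next=prev(None) | reversed so far: 48
Step 2: curr=21, set curr.next=prev(48) | reversed so far: 21 -> 48
Step 3: curr=42, set curr.next=prev(21) | reversed so far: 42 -> 21 -> 48
Step 4: curr=41, set curr.next=prev(42) | reversed so far: 41 -> 42 -> 21 -> 48
Step 5: curr=16, set curr.next=prev(41) | reversed so far: 16 -> 41 -> 42 -> 21 -> 48

16 -> 41 -> 42 -> 21 -> 48 -> None


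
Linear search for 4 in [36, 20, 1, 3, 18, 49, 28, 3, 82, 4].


i=0: 36!=4
i=1: 20!=4
i=2: 1!=4
i=3: 3!=4
i=4: 18!=4
i=5: 49!=4
i=6: 28!=4
i=7: 3!=4
i=8: 82!=4
i=9: 4==4 found!

Found at 9, 10 comps


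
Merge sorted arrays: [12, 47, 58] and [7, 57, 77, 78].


Take 7 from B
Take 12 from A
Take 47 from A
Take 57 from B
Take 58 from A

Merged: [7, 12, 47, 57, 58, 77, 78]


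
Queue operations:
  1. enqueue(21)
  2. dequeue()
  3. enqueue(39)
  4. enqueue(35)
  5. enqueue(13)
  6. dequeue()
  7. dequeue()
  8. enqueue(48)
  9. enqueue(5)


enqueue(21) -> [21]
dequeue()->21, []
enqueue(39) -> [39]
enqueue(35) -> [39, 35]
enqueue(13) -> [39, 35, 13]
dequeue()->39, [35, 13]
dequeue()->35, [13]
enqueue(48) -> [13, 48]
enqueue(5) -> [13, 48, 5]

Final queue: [13, 48, 5]


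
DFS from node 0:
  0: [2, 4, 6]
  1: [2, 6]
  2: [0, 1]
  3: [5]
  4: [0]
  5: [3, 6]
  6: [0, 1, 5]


Visit 0, push [6, 4, 2]
Visit 2, push [1]
Visit 1, push [6]
Visit 6, push [5]
Visit 5, push [3]
Visit 3, push []
Visit 4, push []

DFS order: [0, 2, 1, 6, 5, 3, 4]


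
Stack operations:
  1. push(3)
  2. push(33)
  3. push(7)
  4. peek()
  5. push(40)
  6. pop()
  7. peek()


push(3) -> [3]
push(33) -> [3, 33]
push(7) -> [3, 33, 7]
peek()->7
push(40) -> [3, 33, 7, 40]
pop()->40, [3, 33, 7]
peek()->7

Final stack: [3, 33, 7]


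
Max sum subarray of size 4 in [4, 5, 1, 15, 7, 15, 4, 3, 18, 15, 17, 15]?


[0:4]: 25
[1:5]: 28
[2:6]: 38
[3:7]: 41
[4:8]: 29
[5:9]: 40
[6:10]: 40
[7:11]: 53
[8:12]: 65

Max: 65 at [8:12]


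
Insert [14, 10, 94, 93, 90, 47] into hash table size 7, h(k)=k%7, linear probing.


Insert 14: h=0 -> slot 0
Insert 10: h=3 -> slot 3
Insert 94: h=3, 1 probes -> slot 4
Insert 93: h=2 -> slot 2
Insert 90: h=6 -> slot 6
Insert 47: h=5 -> slot 5

Table: [14, None, 93, 10, 94, 47, 90]


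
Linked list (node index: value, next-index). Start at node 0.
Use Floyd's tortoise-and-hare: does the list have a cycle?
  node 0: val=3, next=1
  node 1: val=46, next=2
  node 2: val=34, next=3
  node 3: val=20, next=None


Floyd's tortoise (slow, +1) and hare (fast, +2):
  init: slow=0, fast=0
  step 1: slow=1, fast=2
  step 2: fast 2->3->None, no cycle

Cycle: no


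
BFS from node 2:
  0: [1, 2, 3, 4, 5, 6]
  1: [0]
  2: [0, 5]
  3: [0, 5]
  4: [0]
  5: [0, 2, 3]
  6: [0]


Visit 2, enqueue [0, 5]
Visit 0, enqueue [1, 3, 4, 6]
Visit 5, enqueue []
Visit 1, enqueue []
Visit 3, enqueue []
Visit 4, enqueue []
Visit 6, enqueue []

BFS order: [2, 0, 5, 1, 3, 4, 6]


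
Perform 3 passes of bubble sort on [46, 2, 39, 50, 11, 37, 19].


Initial: [46, 2, 39, 50, 11, 37, 19]
Pass 1: [2, 39, 46, 11, 37, 19, 50] (5 swaps)
Pass 2: [2, 39, 11, 37, 19, 46, 50] (3 swaps)
Pass 3: [2, 11, 37, 19, 39, 46, 50] (3 swaps)

After 3 passes: [2, 11, 37, 19, 39, 46, 50]


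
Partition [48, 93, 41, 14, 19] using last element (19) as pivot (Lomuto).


Pivot: 19
  14 <= 19: swap -> [14, 93, 41, 48, 19]
Place pivot at 1: [14, 19, 41, 48, 93]

Partitioned: [14, 19, 41, 48, 93]


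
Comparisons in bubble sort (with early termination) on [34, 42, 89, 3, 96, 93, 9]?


Algorithm: bubble sort (with early termination)
Input: [34, 42, 89, 3, 96, 93, 9]
Sorted: [3, 9, 34, 42, 89, 93, 96]

21


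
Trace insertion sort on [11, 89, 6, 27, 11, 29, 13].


Initial: [11, 89, 6, 27, 11, 29, 13]
Insert 89: [11, 89, 6, 27, 11, 29, 13]
Insert 6: [6, 11, 89, 27, 11, 29, 13]
Insert 27: [6, 11, 27, 89, 11, 29, 13]
Insert 11: [6, 11, 11, 27, 89, 29, 13]
Insert 29: [6, 11, 11, 27, 29, 89, 13]
Insert 13: [6, 11, 11, 13, 27, 29, 89]

Sorted: [6, 11, 11, 13, 27, 29, 89]


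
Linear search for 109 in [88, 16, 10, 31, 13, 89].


i=0: 88!=109
i=1: 16!=109
i=2: 10!=109
i=3: 31!=109
i=4: 13!=109
i=5: 89!=109

Not found, 6 comps


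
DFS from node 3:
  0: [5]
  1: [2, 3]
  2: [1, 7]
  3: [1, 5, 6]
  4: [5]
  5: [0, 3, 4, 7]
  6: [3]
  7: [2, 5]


Visit 3, push [6, 5, 1]
Visit 1, push [2]
Visit 2, push [7]
Visit 7, push [5]
Visit 5, push [4, 0]
Visit 0, push []
Visit 4, push []
Visit 6, push []

DFS order: [3, 1, 2, 7, 5, 0, 4, 6]


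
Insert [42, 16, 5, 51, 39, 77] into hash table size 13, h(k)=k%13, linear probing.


Insert 42: h=3 -> slot 3
Insert 16: h=3, 1 probes -> slot 4
Insert 5: h=5 -> slot 5
Insert 51: h=12 -> slot 12
Insert 39: h=0 -> slot 0
Insert 77: h=12, 2 probes -> slot 1

Table: [39, 77, None, 42, 16, 5, None, None, None, None, None, None, 51]


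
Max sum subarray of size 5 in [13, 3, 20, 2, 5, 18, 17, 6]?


[0:5]: 43
[1:6]: 48
[2:7]: 62
[3:8]: 48

Max: 62 at [2:7]


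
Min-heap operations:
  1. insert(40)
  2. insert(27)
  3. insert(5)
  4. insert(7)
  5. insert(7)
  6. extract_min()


insert(40) -> [40]
insert(27) -> [27, 40]
insert(5) -> [5, 40, 27]
insert(7) -> [5, 7, 27, 40]
insert(7) -> [5, 7, 27, 40, 7]
extract_min()->5, [7, 7, 27, 40]

Final heap: [7, 7, 27, 40]


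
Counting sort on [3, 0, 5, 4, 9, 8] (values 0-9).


Input: [3, 0, 5, 4, 9, 8]
Counts: [1, 0, 0, 1, 1, 1, 0, 0, 1, 1]

Sorted: [0, 3, 4, 5, 8, 9]


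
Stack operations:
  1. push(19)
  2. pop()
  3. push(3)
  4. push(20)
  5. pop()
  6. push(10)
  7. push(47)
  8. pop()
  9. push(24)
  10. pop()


push(19) -> [19]
pop()->19, []
push(3) -> [3]
push(20) -> [3, 20]
pop()->20, [3]
push(10) -> [3, 10]
push(47) -> [3, 10, 47]
pop()->47, [3, 10]
push(24) -> [3, 10, 24]
pop()->24, [3, 10]

Final stack: [3, 10]


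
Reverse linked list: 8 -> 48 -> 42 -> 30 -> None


Step 1: curr=8, set curr.next=prev(None) | reversed so far: 8
Step 2: curr=48, set curr.next=prev(8) | reversed so far: 48 -> 8
Step 3: curr=42, set curr.next=prev(48) | reversed so far: 42 -> 48 -> 8
Step 4: curr=30, set curr.next=prev(42) | reversed so far: 30 -> 42 -> 48 -> 8

30 -> 42 -> 48 -> 8 -> None


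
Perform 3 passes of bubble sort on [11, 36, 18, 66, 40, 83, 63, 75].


Initial: [11, 36, 18, 66, 40, 83, 63, 75]
Pass 1: [11, 18, 36, 40, 66, 63, 75, 83] (4 swaps)
Pass 2: [11, 18, 36, 40, 63, 66, 75, 83] (1 swaps)
Pass 3: [11, 18, 36, 40, 63, 66, 75, 83] (0 swaps)

After 3 passes: [11, 18, 36, 40, 63, 66, 75, 83]


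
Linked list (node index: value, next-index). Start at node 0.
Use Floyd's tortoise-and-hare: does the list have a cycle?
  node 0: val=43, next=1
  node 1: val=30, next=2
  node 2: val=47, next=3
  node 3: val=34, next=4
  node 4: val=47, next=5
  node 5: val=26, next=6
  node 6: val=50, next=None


Floyd's tortoise (slow, +1) and hare (fast, +2):
  init: slow=0, fast=0
  step 1: slow=1, fast=2
  step 2: slow=2, fast=4
  step 3: slow=3, fast=6
  step 4: fast -> None, no cycle

Cycle: no


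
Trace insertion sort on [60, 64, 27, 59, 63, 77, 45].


Initial: [60, 64, 27, 59, 63, 77, 45]
Insert 64: [60, 64, 27, 59, 63, 77, 45]
Insert 27: [27, 60, 64, 59, 63, 77, 45]
Insert 59: [27, 59, 60, 64, 63, 77, 45]
Insert 63: [27, 59, 60, 63, 64, 77, 45]
Insert 77: [27, 59, 60, 63, 64, 77, 45]
Insert 45: [27, 45, 59, 60, 63, 64, 77]

Sorted: [27, 45, 59, 60, 63, 64, 77]


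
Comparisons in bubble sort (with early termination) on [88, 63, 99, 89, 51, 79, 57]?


Algorithm: bubble sort (with early termination)
Input: [88, 63, 99, 89, 51, 79, 57]
Sorted: [51, 57, 63, 79, 88, 89, 99]

21


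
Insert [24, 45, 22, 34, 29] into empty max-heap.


Insert 24: [24]
Insert 45: [45, 24]
Insert 22: [45, 24, 22]
Insert 34: [45, 34, 22, 24]
Insert 29: [45, 34, 22, 24, 29]

Final heap: [45, 34, 22, 24, 29]


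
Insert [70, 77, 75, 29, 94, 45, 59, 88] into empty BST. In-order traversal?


Insert 70: root
Insert 77: R from 70
Insert 75: R from 70 -> L from 77
Insert 29: L from 70
Insert 94: R from 70 -> R from 77
Insert 45: L from 70 -> R from 29
Insert 59: L from 70 -> R from 29 -> R from 45
Insert 88: R from 70 -> R from 77 -> L from 94

In-order: [29, 45, 59, 70, 75, 77, 88, 94]


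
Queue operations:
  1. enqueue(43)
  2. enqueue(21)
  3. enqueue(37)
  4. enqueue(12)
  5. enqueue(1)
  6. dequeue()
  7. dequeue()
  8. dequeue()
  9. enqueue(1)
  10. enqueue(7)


enqueue(43) -> [43]
enqueue(21) -> [43, 21]
enqueue(37) -> [43, 21, 37]
enqueue(12) -> [43, 21, 37, 12]
enqueue(1) -> [43, 21, 37, 12, 1]
dequeue()->43, [21, 37, 12, 1]
dequeue()->21, [37, 12, 1]
dequeue()->37, [12, 1]
enqueue(1) -> [12, 1, 1]
enqueue(7) -> [12, 1, 1, 7]

Final queue: [12, 1, 1, 7]


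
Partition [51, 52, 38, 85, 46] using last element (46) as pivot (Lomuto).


Pivot: 46
  38 <= 46: swap -> [38, 52, 51, 85, 46]
Place pivot at 1: [38, 46, 51, 85, 52]

Partitioned: [38, 46, 51, 85, 52]


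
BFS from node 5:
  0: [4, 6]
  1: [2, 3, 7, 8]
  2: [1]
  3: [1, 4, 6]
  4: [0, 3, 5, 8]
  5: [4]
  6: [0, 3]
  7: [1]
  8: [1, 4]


Visit 5, enqueue [4]
Visit 4, enqueue [0, 3, 8]
Visit 0, enqueue [6]
Visit 3, enqueue [1]
Visit 8, enqueue []
Visit 6, enqueue []
Visit 1, enqueue [2, 7]
Visit 2, enqueue []
Visit 7, enqueue []

BFS order: [5, 4, 0, 3, 8, 6, 1, 2, 7]


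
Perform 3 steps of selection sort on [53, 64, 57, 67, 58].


Initial: [53, 64, 57, 67, 58]
Step 1: min=53 at 0
  Swap: [53, 64, 57, 67, 58]
Step 2: min=57 at 2
  Swap: [53, 57, 64, 67, 58]
Step 3: min=58 at 4
  Swap: [53, 57, 58, 67, 64]

After 3 steps: [53, 57, 58, 67, 64]


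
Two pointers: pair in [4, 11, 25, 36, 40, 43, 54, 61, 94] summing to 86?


lo=0(4)+hi=8(94)=98
lo=0(4)+hi=7(61)=65
lo=1(11)+hi=7(61)=72
lo=2(25)+hi=7(61)=86

Yes: 25+61=86


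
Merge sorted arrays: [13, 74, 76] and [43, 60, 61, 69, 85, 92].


Take 13 from A
Take 43 from B
Take 60 from B
Take 61 from B
Take 69 from B
Take 74 from A
Take 76 from A

Merged: [13, 43, 60, 61, 69, 74, 76, 85, 92]


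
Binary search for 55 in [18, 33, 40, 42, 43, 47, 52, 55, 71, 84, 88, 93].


Step 1: lo=0, hi=11, mid=5, val=47
Step 2: lo=6, hi=11, mid=8, val=71
Step 3: lo=6, hi=7, mid=6, val=52
Step 4: lo=7, hi=7, mid=7, val=55

Found at index 7


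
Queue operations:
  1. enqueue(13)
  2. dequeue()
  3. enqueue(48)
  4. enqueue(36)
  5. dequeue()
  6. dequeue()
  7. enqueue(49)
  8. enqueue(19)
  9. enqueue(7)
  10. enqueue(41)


enqueue(13) -> [13]
dequeue()->13, []
enqueue(48) -> [48]
enqueue(36) -> [48, 36]
dequeue()->48, [36]
dequeue()->36, []
enqueue(49) -> [49]
enqueue(19) -> [49, 19]
enqueue(7) -> [49, 19, 7]
enqueue(41) -> [49, 19, 7, 41]

Final queue: [49, 19, 7, 41]


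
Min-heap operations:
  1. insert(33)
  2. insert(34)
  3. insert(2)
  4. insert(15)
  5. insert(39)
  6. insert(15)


insert(33) -> [33]
insert(34) -> [33, 34]
insert(2) -> [2, 34, 33]
insert(15) -> [2, 15, 33, 34]
insert(39) -> [2, 15, 33, 34, 39]
insert(15) -> [2, 15, 15, 34, 39, 33]

Final heap: [2, 15, 15, 34, 39, 33]


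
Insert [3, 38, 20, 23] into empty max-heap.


Insert 3: [3]
Insert 38: [38, 3]
Insert 20: [38, 3, 20]
Insert 23: [38, 23, 20, 3]

Final heap: [38, 23, 20, 3]


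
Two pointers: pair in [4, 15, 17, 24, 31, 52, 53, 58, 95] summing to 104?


lo=0(4)+hi=8(95)=99
lo=1(15)+hi=8(95)=110
lo=1(15)+hi=7(58)=73
lo=2(17)+hi=7(58)=75
lo=3(24)+hi=7(58)=82
lo=4(31)+hi=7(58)=89
lo=5(52)+hi=7(58)=110
lo=5(52)+hi=6(53)=105

No pair found


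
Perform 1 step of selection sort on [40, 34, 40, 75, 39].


Initial: [40, 34, 40, 75, 39]
Step 1: min=34 at 1
  Swap: [34, 40, 40, 75, 39]

After 1 step: [34, 40, 40, 75, 39]


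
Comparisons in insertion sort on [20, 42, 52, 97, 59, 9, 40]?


Algorithm: insertion sort
Input: [20, 42, 52, 97, 59, 9, 40]
Sorted: [9, 20, 40, 42, 52, 59, 97]

15


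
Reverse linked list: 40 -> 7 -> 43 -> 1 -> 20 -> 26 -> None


Step 1: curr=40, set curr.next=prev(None) | reversed so far: 40
Step 2: curr=7, set curr.next=prev(40) | reversed so far: 7 -> 40
Step 3: curr=43, set curr.next=prev(7) | reversed so far: 43 -> 7 -> 40
Step 4: curr=1, set curr.next=prev(43) | reversed so far: 1 -> 43 -> 7 -> 40
Step 5: curr=20, set curr.next=prev(1) | reversed so far: 20 -> 1 -> 43 -> 7 -> 40
Step 6: curr=26, set curr.next=prev(20) | reversed so far: 26 -> 20 -> 1 -> 43 -> 7 -> 40

26 -> 20 -> 1 -> 43 -> 7 -> 40 -> None


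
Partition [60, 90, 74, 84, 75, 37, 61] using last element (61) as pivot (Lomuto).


Pivot: 61
  60 <= 61: advance i (no swap)
  37 <= 61: swap -> [60, 37, 74, 84, 75, 90, 61]
Place pivot at 2: [60, 37, 61, 84, 75, 90, 74]

Partitioned: [60, 37, 61, 84, 75, 90, 74]


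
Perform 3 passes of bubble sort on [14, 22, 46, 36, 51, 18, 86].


Initial: [14, 22, 46, 36, 51, 18, 86]
Pass 1: [14, 22, 36, 46, 18, 51, 86] (2 swaps)
Pass 2: [14, 22, 36, 18, 46, 51, 86] (1 swaps)
Pass 3: [14, 22, 18, 36, 46, 51, 86] (1 swaps)

After 3 passes: [14, 22, 18, 36, 46, 51, 86]


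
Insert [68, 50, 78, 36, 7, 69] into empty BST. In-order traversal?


Insert 68: root
Insert 50: L from 68
Insert 78: R from 68
Insert 36: L from 68 -> L from 50
Insert 7: L from 68 -> L from 50 -> L from 36
Insert 69: R from 68 -> L from 78

In-order: [7, 36, 50, 68, 69, 78]


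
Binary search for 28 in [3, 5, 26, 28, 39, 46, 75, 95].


Step 1: lo=0, hi=7, mid=3, val=28

Found at index 3


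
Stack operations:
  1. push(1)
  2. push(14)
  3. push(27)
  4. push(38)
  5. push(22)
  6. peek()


push(1) -> [1]
push(14) -> [1, 14]
push(27) -> [1, 14, 27]
push(38) -> [1, 14, 27, 38]
push(22) -> [1, 14, 27, 38, 22]
peek()->22

Final stack: [1, 14, 27, 38, 22]


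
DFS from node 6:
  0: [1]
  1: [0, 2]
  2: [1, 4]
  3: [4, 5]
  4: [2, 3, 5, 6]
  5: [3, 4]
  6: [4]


Visit 6, push [4]
Visit 4, push [5, 3, 2]
Visit 2, push [1]
Visit 1, push [0]
Visit 0, push []
Visit 3, push [5]
Visit 5, push []

DFS order: [6, 4, 2, 1, 0, 3, 5]


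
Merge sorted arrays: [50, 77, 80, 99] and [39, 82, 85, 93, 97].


Take 39 from B
Take 50 from A
Take 77 from A
Take 80 from A
Take 82 from B
Take 85 from B
Take 93 from B
Take 97 from B

Merged: [39, 50, 77, 80, 82, 85, 93, 97, 99]


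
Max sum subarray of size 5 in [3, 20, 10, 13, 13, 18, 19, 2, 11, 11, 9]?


[0:5]: 59
[1:6]: 74
[2:7]: 73
[3:8]: 65
[4:9]: 63
[5:10]: 61
[6:11]: 52

Max: 74 at [1:6]


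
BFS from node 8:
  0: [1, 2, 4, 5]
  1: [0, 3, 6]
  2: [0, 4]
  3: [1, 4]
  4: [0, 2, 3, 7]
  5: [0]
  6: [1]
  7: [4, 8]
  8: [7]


Visit 8, enqueue [7]
Visit 7, enqueue [4]
Visit 4, enqueue [0, 2, 3]
Visit 0, enqueue [1, 5]
Visit 2, enqueue []
Visit 3, enqueue []
Visit 1, enqueue [6]
Visit 5, enqueue []
Visit 6, enqueue []

BFS order: [8, 7, 4, 0, 2, 3, 1, 5, 6]


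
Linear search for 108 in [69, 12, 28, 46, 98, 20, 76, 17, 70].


i=0: 69!=108
i=1: 12!=108
i=2: 28!=108
i=3: 46!=108
i=4: 98!=108
i=5: 20!=108
i=6: 76!=108
i=7: 17!=108
i=8: 70!=108

Not found, 9 comps


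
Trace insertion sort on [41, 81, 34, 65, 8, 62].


Initial: [41, 81, 34, 65, 8, 62]
Insert 81: [41, 81, 34, 65, 8, 62]
Insert 34: [34, 41, 81, 65, 8, 62]
Insert 65: [34, 41, 65, 81, 8, 62]
Insert 8: [8, 34, 41, 65, 81, 62]
Insert 62: [8, 34, 41, 62, 65, 81]

Sorted: [8, 34, 41, 62, 65, 81]


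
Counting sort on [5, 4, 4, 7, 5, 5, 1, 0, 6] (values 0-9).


Input: [5, 4, 4, 7, 5, 5, 1, 0, 6]
Counts: [1, 1, 0, 0, 2, 3, 1, 1, 0, 0]

Sorted: [0, 1, 4, 4, 5, 5, 5, 6, 7]


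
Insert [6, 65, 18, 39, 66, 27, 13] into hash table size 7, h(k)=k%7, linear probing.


Insert 6: h=6 -> slot 6
Insert 65: h=2 -> slot 2
Insert 18: h=4 -> slot 4
Insert 39: h=4, 1 probes -> slot 5
Insert 66: h=3 -> slot 3
Insert 27: h=6, 1 probes -> slot 0
Insert 13: h=6, 2 probes -> slot 1

Table: [27, 13, 65, 66, 18, 39, 6]


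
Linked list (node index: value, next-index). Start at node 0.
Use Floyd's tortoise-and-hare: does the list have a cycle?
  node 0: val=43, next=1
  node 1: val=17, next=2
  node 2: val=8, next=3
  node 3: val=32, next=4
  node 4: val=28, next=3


Floyd's tortoise (slow, +1) and hare (fast, +2):
  init: slow=0, fast=0
  step 1: slow=1, fast=2
  step 2: slow=2, fast=4
  step 3: slow=3, fast=4
  step 4: slow=4, fast=4
  slow == fast at node 4: cycle detected

Cycle: yes


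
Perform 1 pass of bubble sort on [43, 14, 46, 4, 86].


Initial: [43, 14, 46, 4, 86]
Pass 1: [14, 43, 4, 46, 86] (2 swaps)

After 1 pass: [14, 43, 4, 46, 86]


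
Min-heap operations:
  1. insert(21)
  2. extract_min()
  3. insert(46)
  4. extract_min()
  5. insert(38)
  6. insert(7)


insert(21) -> [21]
extract_min()->21, []
insert(46) -> [46]
extract_min()->46, []
insert(38) -> [38]
insert(7) -> [7, 38]

Final heap: [7, 38]


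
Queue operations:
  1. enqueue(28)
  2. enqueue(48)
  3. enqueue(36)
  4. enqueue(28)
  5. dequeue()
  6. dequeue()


enqueue(28) -> [28]
enqueue(48) -> [28, 48]
enqueue(36) -> [28, 48, 36]
enqueue(28) -> [28, 48, 36, 28]
dequeue()->28, [48, 36, 28]
dequeue()->48, [36, 28]

Final queue: [36, 28]


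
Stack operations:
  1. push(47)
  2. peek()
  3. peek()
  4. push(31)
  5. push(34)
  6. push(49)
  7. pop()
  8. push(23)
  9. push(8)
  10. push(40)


push(47) -> [47]
peek()->47
peek()->47
push(31) -> [47, 31]
push(34) -> [47, 31, 34]
push(49) -> [47, 31, 34, 49]
pop()->49, [47, 31, 34]
push(23) -> [47, 31, 34, 23]
push(8) -> [47, 31, 34, 23, 8]
push(40) -> [47, 31, 34, 23, 8, 40]

Final stack: [47, 31, 34, 23, 8, 40]


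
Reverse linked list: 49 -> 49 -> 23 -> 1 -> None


Step 1: curr=49, set curr.next=prev(None) | reversed so far: 49
Step 2: curr=49, set curr.next=prev(49) | reversed so far: 49 -> 49
Step 3: curr=23, set curr.next=prev(49) | reversed so far: 23 -> 49 -> 49
Step 4: curr=1, set curr.next=prev(23) | reversed so far: 1 -> 23 -> 49 -> 49

1 -> 23 -> 49 -> 49 -> None


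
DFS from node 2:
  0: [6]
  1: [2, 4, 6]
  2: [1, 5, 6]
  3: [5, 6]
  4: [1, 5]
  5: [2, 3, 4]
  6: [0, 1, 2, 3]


Visit 2, push [6, 5, 1]
Visit 1, push [6, 4]
Visit 4, push [5]
Visit 5, push [3]
Visit 3, push [6]
Visit 6, push [0]
Visit 0, push []

DFS order: [2, 1, 4, 5, 3, 6, 0]


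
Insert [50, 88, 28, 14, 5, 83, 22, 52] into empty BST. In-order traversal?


Insert 50: root
Insert 88: R from 50
Insert 28: L from 50
Insert 14: L from 50 -> L from 28
Insert 5: L from 50 -> L from 28 -> L from 14
Insert 83: R from 50 -> L from 88
Insert 22: L from 50 -> L from 28 -> R from 14
Insert 52: R from 50 -> L from 88 -> L from 83

In-order: [5, 14, 22, 28, 50, 52, 83, 88]


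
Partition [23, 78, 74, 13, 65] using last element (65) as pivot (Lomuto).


Pivot: 65
  23 <= 65: advance i (no swap)
  13 <= 65: swap -> [23, 13, 74, 78, 65]
Place pivot at 2: [23, 13, 65, 78, 74]

Partitioned: [23, 13, 65, 78, 74]


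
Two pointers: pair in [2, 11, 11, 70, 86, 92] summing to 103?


lo=0(2)+hi=5(92)=94
lo=1(11)+hi=5(92)=103

Yes: 11+92=103


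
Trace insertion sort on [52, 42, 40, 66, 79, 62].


Initial: [52, 42, 40, 66, 79, 62]
Insert 42: [42, 52, 40, 66, 79, 62]
Insert 40: [40, 42, 52, 66, 79, 62]
Insert 66: [40, 42, 52, 66, 79, 62]
Insert 79: [40, 42, 52, 66, 79, 62]
Insert 62: [40, 42, 52, 62, 66, 79]

Sorted: [40, 42, 52, 62, 66, 79]


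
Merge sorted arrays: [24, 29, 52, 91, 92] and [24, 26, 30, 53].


Take 24 from A
Take 24 from B
Take 26 from B
Take 29 from A
Take 30 from B
Take 52 from A
Take 53 from B

Merged: [24, 24, 26, 29, 30, 52, 53, 91, 92]


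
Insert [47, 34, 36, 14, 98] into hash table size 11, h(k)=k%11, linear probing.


Insert 47: h=3 -> slot 3
Insert 34: h=1 -> slot 1
Insert 36: h=3, 1 probes -> slot 4
Insert 14: h=3, 2 probes -> slot 5
Insert 98: h=10 -> slot 10

Table: [None, 34, None, 47, 36, 14, None, None, None, None, 98]


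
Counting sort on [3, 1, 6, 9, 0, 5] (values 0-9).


Input: [3, 1, 6, 9, 0, 5]
Counts: [1, 1, 0, 1, 0, 1, 1, 0, 0, 1]

Sorted: [0, 1, 3, 5, 6, 9]


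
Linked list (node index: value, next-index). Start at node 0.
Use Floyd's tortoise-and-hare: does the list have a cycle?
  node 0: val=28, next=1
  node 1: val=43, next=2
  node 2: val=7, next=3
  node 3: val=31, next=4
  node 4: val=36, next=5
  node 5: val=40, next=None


Floyd's tortoise (slow, +1) and hare (fast, +2):
  init: slow=0, fast=0
  step 1: slow=1, fast=2
  step 2: slow=2, fast=4
  step 3: fast 4->5->None, no cycle

Cycle: no


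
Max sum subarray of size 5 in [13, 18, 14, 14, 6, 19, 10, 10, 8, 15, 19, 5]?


[0:5]: 65
[1:6]: 71
[2:7]: 63
[3:8]: 59
[4:9]: 53
[5:10]: 62
[6:11]: 62
[7:12]: 57

Max: 71 at [1:6]


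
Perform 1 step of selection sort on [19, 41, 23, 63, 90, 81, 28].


Initial: [19, 41, 23, 63, 90, 81, 28]
Step 1: min=19 at 0
  Swap: [19, 41, 23, 63, 90, 81, 28]

After 1 step: [19, 41, 23, 63, 90, 81, 28]


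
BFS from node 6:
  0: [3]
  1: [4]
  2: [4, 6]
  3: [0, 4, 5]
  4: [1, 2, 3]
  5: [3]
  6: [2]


Visit 6, enqueue [2]
Visit 2, enqueue [4]
Visit 4, enqueue [1, 3]
Visit 1, enqueue []
Visit 3, enqueue [0, 5]
Visit 0, enqueue []
Visit 5, enqueue []

BFS order: [6, 2, 4, 1, 3, 0, 5]


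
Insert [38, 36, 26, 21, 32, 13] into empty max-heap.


Insert 38: [38]
Insert 36: [38, 36]
Insert 26: [38, 36, 26]
Insert 21: [38, 36, 26, 21]
Insert 32: [38, 36, 26, 21, 32]
Insert 13: [38, 36, 26, 21, 32, 13]

Final heap: [38, 36, 26, 21, 32, 13]


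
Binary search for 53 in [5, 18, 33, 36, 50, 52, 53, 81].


Step 1: lo=0, hi=7, mid=3, val=36
Step 2: lo=4, hi=7, mid=5, val=52
Step 3: lo=6, hi=7, mid=6, val=53

Found at index 6


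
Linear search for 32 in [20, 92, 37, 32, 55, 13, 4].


i=0: 20!=32
i=1: 92!=32
i=2: 37!=32
i=3: 32==32 found!

Found at 3, 4 comps


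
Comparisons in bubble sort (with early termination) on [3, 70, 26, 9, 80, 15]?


Algorithm: bubble sort (with early termination)
Input: [3, 70, 26, 9, 80, 15]
Sorted: [3, 9, 15, 26, 70, 80]

14


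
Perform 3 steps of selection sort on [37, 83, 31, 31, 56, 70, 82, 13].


Initial: [37, 83, 31, 31, 56, 70, 82, 13]
Step 1: min=13 at 7
  Swap: [13, 83, 31, 31, 56, 70, 82, 37]
Step 2: min=31 at 2
  Swap: [13, 31, 83, 31, 56, 70, 82, 37]
Step 3: min=31 at 3
  Swap: [13, 31, 31, 83, 56, 70, 82, 37]

After 3 steps: [13, 31, 31, 83, 56, 70, 82, 37]


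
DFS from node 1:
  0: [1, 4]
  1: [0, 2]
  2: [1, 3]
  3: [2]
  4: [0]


Visit 1, push [2, 0]
Visit 0, push [4]
Visit 4, push []
Visit 2, push [3]
Visit 3, push []

DFS order: [1, 0, 4, 2, 3]


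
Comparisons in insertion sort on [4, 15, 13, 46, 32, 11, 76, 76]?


Algorithm: insertion sort
Input: [4, 15, 13, 46, 32, 11, 76, 76]
Sorted: [4, 11, 13, 15, 32, 46, 76, 76]

13


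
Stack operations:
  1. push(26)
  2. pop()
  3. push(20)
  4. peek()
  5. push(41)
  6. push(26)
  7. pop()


push(26) -> [26]
pop()->26, []
push(20) -> [20]
peek()->20
push(41) -> [20, 41]
push(26) -> [20, 41, 26]
pop()->26, [20, 41]

Final stack: [20, 41]


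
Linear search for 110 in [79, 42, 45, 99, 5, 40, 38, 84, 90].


i=0: 79!=110
i=1: 42!=110
i=2: 45!=110
i=3: 99!=110
i=4: 5!=110
i=5: 40!=110
i=6: 38!=110
i=7: 84!=110
i=8: 90!=110

Not found, 9 comps


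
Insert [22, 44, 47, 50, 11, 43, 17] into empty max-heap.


Insert 22: [22]
Insert 44: [44, 22]
Insert 47: [47, 22, 44]
Insert 50: [50, 47, 44, 22]
Insert 11: [50, 47, 44, 22, 11]
Insert 43: [50, 47, 44, 22, 11, 43]
Insert 17: [50, 47, 44, 22, 11, 43, 17]

Final heap: [50, 47, 44, 22, 11, 43, 17]


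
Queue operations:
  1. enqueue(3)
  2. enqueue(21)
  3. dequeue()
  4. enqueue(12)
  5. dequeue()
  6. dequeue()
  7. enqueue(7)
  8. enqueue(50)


enqueue(3) -> [3]
enqueue(21) -> [3, 21]
dequeue()->3, [21]
enqueue(12) -> [21, 12]
dequeue()->21, [12]
dequeue()->12, []
enqueue(7) -> [7]
enqueue(50) -> [7, 50]

Final queue: [7, 50]


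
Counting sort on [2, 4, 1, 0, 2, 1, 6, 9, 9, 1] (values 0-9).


Input: [2, 4, 1, 0, 2, 1, 6, 9, 9, 1]
Counts: [1, 3, 2, 0, 1, 0, 1, 0, 0, 2]

Sorted: [0, 1, 1, 1, 2, 2, 4, 6, 9, 9]


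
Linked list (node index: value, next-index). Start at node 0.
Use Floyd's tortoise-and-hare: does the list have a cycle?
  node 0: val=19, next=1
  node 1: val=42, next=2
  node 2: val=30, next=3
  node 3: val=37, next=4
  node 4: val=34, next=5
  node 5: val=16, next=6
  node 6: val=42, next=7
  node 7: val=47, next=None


Floyd's tortoise (slow, +1) and hare (fast, +2):
  init: slow=0, fast=0
  step 1: slow=1, fast=2
  step 2: slow=2, fast=4
  step 3: slow=3, fast=6
  step 4: fast 6->7->None, no cycle

Cycle: no


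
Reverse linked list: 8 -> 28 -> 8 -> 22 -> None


Step 1: curr=8, set curr.next=prev(None) | reversed so far: 8
Step 2: curr=28, set curr.next=prev(8) | reversed so far: 28 -> 8
Step 3: curr=8, set curr.next=prev(28) | reversed so far: 8 -> 28 -> 8
Step 4: curr=22, set curr.next=prev(8) | reversed so far: 22 -> 8 -> 28 -> 8

22 -> 8 -> 28 -> 8 -> None


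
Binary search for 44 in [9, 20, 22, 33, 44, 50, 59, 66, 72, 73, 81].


Step 1: lo=0, hi=10, mid=5, val=50
Step 2: lo=0, hi=4, mid=2, val=22
Step 3: lo=3, hi=4, mid=3, val=33
Step 4: lo=4, hi=4, mid=4, val=44

Found at index 4


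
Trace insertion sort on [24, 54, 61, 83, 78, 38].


Initial: [24, 54, 61, 83, 78, 38]
Insert 54: [24, 54, 61, 83, 78, 38]
Insert 61: [24, 54, 61, 83, 78, 38]
Insert 83: [24, 54, 61, 83, 78, 38]
Insert 78: [24, 54, 61, 78, 83, 38]
Insert 38: [24, 38, 54, 61, 78, 83]

Sorted: [24, 38, 54, 61, 78, 83]


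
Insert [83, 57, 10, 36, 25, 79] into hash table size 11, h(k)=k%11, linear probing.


Insert 83: h=6 -> slot 6
Insert 57: h=2 -> slot 2
Insert 10: h=10 -> slot 10
Insert 36: h=3 -> slot 3
Insert 25: h=3, 1 probes -> slot 4
Insert 79: h=2, 3 probes -> slot 5

Table: [None, None, 57, 36, 25, 79, 83, None, None, None, 10]


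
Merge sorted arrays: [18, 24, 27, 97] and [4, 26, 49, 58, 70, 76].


Take 4 from B
Take 18 from A
Take 24 from A
Take 26 from B
Take 27 from A
Take 49 from B
Take 58 from B
Take 70 from B
Take 76 from B

Merged: [4, 18, 24, 26, 27, 49, 58, 70, 76, 97]


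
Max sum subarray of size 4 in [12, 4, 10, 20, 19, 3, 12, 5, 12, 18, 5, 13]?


[0:4]: 46
[1:5]: 53
[2:6]: 52
[3:7]: 54
[4:8]: 39
[5:9]: 32
[6:10]: 47
[7:11]: 40
[8:12]: 48

Max: 54 at [3:7]


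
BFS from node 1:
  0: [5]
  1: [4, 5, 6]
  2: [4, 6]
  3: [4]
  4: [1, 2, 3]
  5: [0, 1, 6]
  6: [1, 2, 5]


Visit 1, enqueue [4, 5, 6]
Visit 4, enqueue [2, 3]
Visit 5, enqueue [0]
Visit 6, enqueue []
Visit 2, enqueue []
Visit 3, enqueue []
Visit 0, enqueue []

BFS order: [1, 4, 5, 6, 2, 3, 0]


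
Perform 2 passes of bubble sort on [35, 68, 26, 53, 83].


Initial: [35, 68, 26, 53, 83]
Pass 1: [35, 26, 53, 68, 83] (2 swaps)
Pass 2: [26, 35, 53, 68, 83] (1 swaps)

After 2 passes: [26, 35, 53, 68, 83]


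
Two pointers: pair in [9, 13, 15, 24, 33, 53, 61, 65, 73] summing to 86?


lo=0(9)+hi=8(73)=82
lo=1(13)+hi=8(73)=86

Yes: 13+73=86


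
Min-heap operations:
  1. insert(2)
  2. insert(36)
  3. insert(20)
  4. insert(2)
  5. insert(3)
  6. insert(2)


insert(2) -> [2]
insert(36) -> [2, 36]
insert(20) -> [2, 36, 20]
insert(2) -> [2, 2, 20, 36]
insert(3) -> [2, 2, 20, 36, 3]
insert(2) -> [2, 2, 2, 36, 3, 20]

Final heap: [2, 2, 2, 36, 3, 20]


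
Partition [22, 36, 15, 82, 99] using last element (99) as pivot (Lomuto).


Pivot: 99
  22 <= 99: advance i (no swap)
  36 <= 99: advance i (no swap)
  15 <= 99: advance i (no swap)
  82 <= 99: advance i (no swap)
Place pivot at 4: [22, 36, 15, 82, 99]

Partitioned: [22, 36, 15, 82, 99]


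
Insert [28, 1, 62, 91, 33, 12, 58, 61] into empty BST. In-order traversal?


Insert 28: root
Insert 1: L from 28
Insert 62: R from 28
Insert 91: R from 28 -> R from 62
Insert 33: R from 28 -> L from 62
Insert 12: L from 28 -> R from 1
Insert 58: R from 28 -> L from 62 -> R from 33
Insert 61: R from 28 -> L from 62 -> R from 33 -> R from 58

In-order: [1, 12, 28, 33, 58, 61, 62, 91]


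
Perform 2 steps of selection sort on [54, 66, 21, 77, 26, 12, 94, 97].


Initial: [54, 66, 21, 77, 26, 12, 94, 97]
Step 1: min=12 at 5
  Swap: [12, 66, 21, 77, 26, 54, 94, 97]
Step 2: min=21 at 2
  Swap: [12, 21, 66, 77, 26, 54, 94, 97]

After 2 steps: [12, 21, 66, 77, 26, 54, 94, 97]


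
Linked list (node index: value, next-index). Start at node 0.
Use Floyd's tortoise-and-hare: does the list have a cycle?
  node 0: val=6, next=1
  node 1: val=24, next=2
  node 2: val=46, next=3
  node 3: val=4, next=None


Floyd's tortoise (slow, +1) and hare (fast, +2):
  init: slow=0, fast=0
  step 1: slow=1, fast=2
  step 2: fast 2->3->None, no cycle

Cycle: no


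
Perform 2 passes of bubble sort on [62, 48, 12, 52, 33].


Initial: [62, 48, 12, 52, 33]
Pass 1: [48, 12, 52, 33, 62] (4 swaps)
Pass 2: [12, 48, 33, 52, 62] (2 swaps)

After 2 passes: [12, 48, 33, 52, 62]


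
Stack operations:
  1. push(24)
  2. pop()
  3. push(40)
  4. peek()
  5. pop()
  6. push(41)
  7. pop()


push(24) -> [24]
pop()->24, []
push(40) -> [40]
peek()->40
pop()->40, []
push(41) -> [41]
pop()->41, []

Final stack: []


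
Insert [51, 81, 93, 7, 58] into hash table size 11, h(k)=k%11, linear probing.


Insert 51: h=7 -> slot 7
Insert 81: h=4 -> slot 4
Insert 93: h=5 -> slot 5
Insert 7: h=7, 1 probes -> slot 8
Insert 58: h=3 -> slot 3

Table: [None, None, None, 58, 81, 93, None, 51, 7, None, None]


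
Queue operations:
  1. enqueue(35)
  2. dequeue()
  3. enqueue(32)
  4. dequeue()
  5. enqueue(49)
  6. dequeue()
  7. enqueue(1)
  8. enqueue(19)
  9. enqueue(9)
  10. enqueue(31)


enqueue(35) -> [35]
dequeue()->35, []
enqueue(32) -> [32]
dequeue()->32, []
enqueue(49) -> [49]
dequeue()->49, []
enqueue(1) -> [1]
enqueue(19) -> [1, 19]
enqueue(9) -> [1, 19, 9]
enqueue(31) -> [1, 19, 9, 31]

Final queue: [1, 19, 9, 31]


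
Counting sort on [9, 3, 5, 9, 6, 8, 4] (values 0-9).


Input: [9, 3, 5, 9, 6, 8, 4]
Counts: [0, 0, 0, 1, 1, 1, 1, 0, 1, 2]

Sorted: [3, 4, 5, 6, 8, 9, 9]


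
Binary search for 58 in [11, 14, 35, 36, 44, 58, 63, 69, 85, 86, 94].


Step 1: lo=0, hi=10, mid=5, val=58

Found at index 5


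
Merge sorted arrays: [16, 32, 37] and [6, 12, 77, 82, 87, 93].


Take 6 from B
Take 12 from B
Take 16 from A
Take 32 from A
Take 37 from A

Merged: [6, 12, 16, 32, 37, 77, 82, 87, 93]
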